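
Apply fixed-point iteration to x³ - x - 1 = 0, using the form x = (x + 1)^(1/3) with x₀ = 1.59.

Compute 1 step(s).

Equation: x³ - x - 1 = 0
Fixed-point form: x = (x + 1)^(1/3)
x₀ = 1.59

x_1 = g(1.590000) = 1.373304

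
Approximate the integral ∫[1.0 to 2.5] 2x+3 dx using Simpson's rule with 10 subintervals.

f(x) = 2x+3
a = 1.0, b = 2.5, n = 10
h = (b - a)/n = 0.150000

Simpson's rule: (h/3)[f(x₀) + 4f(x₁) + 2f(x₂) + ... + f(xₙ)]

x_0 = 1.0000, f(x_0) = 5.000000, coefficient = 1
x_1 = 1.1500, f(x_1) = 5.300000, coefficient = 4
x_2 = 1.3000, f(x_2) = 5.600000, coefficient = 2
x_3 = 1.4500, f(x_3) = 5.900000, coefficient = 4
x_4 = 1.6000, f(x_4) = 6.200000, coefficient = 2
x_5 = 1.7500, f(x_5) = 6.500000, coefficient = 4
x_6 = 1.9000, f(x_6) = 6.800000, coefficient = 2
x_7 = 2.0500, f(x_7) = 7.100000, coefficient = 4
x_8 = 2.2000, f(x_8) = 7.400000, coefficient = 2
x_9 = 2.3500, f(x_9) = 7.700000, coefficient = 4
x_10 = 2.5000, f(x_10) = 8.000000, coefficient = 1

I ≈ (0.150000/3) × 195.000000 = 9.750000
Exact value: 9.750000
Error: 0.000000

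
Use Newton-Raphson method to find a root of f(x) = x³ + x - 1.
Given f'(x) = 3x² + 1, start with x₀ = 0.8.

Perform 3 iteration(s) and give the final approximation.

f(x) = x³ + x - 1
f'(x) = 3x² + 1
x₀ = 0.8

Newton-Raphson formula: x_{n+1} = x_n - f(x_n)/f'(x_n)

Iteration 1:
  f(0.800000) = 0.312000
  f'(0.800000) = 2.920000
  x_1 = 0.800000 - 0.312000/2.920000 = 0.693151
Iteration 2:
  f(0.693151) = 0.026180
  f'(0.693151) = 2.441374
  x_2 = 0.693151 - 0.026180/2.441374 = 0.682427
Iteration 3:
  f(0.682427) = 0.000238
  f'(0.682427) = 2.397120
  x_3 = 0.682427 - 0.000238/2.397120 = 0.682328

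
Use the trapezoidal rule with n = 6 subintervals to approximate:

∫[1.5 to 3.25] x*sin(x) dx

f(x) = x*sin(x)
a = 1.5, b = 3.25, n = 6
h = (b - a)/n = 0.291667

Trapezoidal rule: (h/2)[f(x₀) + 2f(x₁) + 2f(x₂) + ... + f(xₙ)]

x_0 = 1.5000, f(x_0) = 1.496242, coefficient = 1
x_1 = 1.7917, f(x_1) = 1.748142, coefficient = 2
x_2 = 2.0833, f(x_2) = 1.815632, coefficient = 2
x_3 = 2.3750, f(x_3) = 1.647502, coefficient = 2
x_4 = 2.6667, f(x_4) = 1.219394, coefficient = 2
x_5 = 2.9583, f(x_5) = 0.539113, coefficient = 2
x_6 = 3.2500, f(x_6) = -0.351634, coefficient = 1

I ≈ (0.291667/2) × 15.084172 = 2.199775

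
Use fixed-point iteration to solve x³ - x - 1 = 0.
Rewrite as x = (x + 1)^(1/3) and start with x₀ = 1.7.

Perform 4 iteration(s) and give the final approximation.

Equation: x³ - x - 1 = 0
Fixed-point form: x = (x + 1)^(1/3)
x₀ = 1.7

x_1 = g(1.700000) = 1.392477
x_2 = g(1.392477) = 1.337465
x_3 = g(1.337465) = 1.327135
x_4 = g(1.327135) = 1.325177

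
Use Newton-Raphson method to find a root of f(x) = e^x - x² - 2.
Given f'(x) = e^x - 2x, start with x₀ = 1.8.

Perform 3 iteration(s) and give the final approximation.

f(x) = e^x - x² - 2
f'(x) = e^x - 2x
x₀ = 1.8

Newton-Raphson formula: x_{n+1} = x_n - f(x_n)/f'(x_n)

Iteration 1:
  f(1.800000) = 0.809647
  f'(1.800000) = 2.449647
  x_1 = 1.800000 - 0.809647/2.449647 = 1.469484
Iteration 2:
  f(1.469484) = 0.187608
  f'(1.469484) = 1.408024
  x_2 = 1.469484 - 0.187608/1.408024 = 1.336242
Iteration 3:
  f(1.336242) = 0.019175
  f'(1.336242) = 1.132234
  x_3 = 1.336242 - 0.019175/1.132234 = 1.319306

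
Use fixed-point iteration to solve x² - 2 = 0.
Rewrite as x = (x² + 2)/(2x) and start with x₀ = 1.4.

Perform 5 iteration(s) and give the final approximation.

Equation: x² - 2 = 0
Fixed-point form: x = (x² + 2)/(2x)
x₀ = 1.4

x_1 = g(1.400000) = 1.414286
x_2 = g(1.414286) = 1.414214
x_3 = g(1.414214) = 1.414214
x_4 = g(1.414214) = 1.414214
x_5 = g(1.414214) = 1.414214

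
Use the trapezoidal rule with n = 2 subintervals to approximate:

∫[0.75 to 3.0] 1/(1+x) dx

f(x) = 1/(1+x)
a = 0.75, b = 3.0, n = 2
h = (b - a)/n = 1.125000

Trapezoidal rule: (h/2)[f(x₀) + 2f(x₁) + 2f(x₂) + ... + f(xₙ)]

x_0 = 0.7500, f(x_0) = 0.571429, coefficient = 1
x_1 = 1.8750, f(x_1) = 0.347826, coefficient = 2
x_2 = 3.0000, f(x_2) = 0.250000, coefficient = 1

I ≈ (1.125000/2) × 1.517081 = 0.853358
Exact value: 0.826679
Error: 0.026679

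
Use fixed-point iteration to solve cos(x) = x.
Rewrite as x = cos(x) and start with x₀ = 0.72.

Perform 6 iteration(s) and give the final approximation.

Equation: cos(x) = x
Fixed-point form: x = cos(x)
x₀ = 0.72

x_1 = g(0.720000) = 0.751806
x_2 = g(0.751806) = 0.730457
x_3 = g(0.730457) = 0.744870
x_4 = g(0.744870) = 0.735176
x_5 = g(0.735176) = 0.741713
x_6 = g(0.741713) = 0.737313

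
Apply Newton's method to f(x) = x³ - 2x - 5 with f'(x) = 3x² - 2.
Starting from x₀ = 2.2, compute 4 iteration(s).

f(x) = x³ - 2x - 5
f'(x) = 3x² - 2
x₀ = 2.2

Newton-Raphson formula: x_{n+1} = x_n - f(x_n)/f'(x_n)

Iteration 1:
  f(2.200000) = 1.248000
  f'(2.200000) = 12.520000
  x_1 = 2.200000 - 1.248000/12.520000 = 2.100319
Iteration 2:
  f(2.100319) = 0.064589
  f'(2.100319) = 11.234026
  x_2 = 2.100319 - 0.064589/11.234026 = 2.094570
Iteration 3:
  f(2.094570) = 0.000208
  f'(2.094570) = 11.161672
  x_3 = 2.094570 - 0.000208/11.161672 = 2.094551
Iteration 4:
  f(2.094551) = 0.000000
  f'(2.094551) = 11.161438
  x_4 = 2.094551 - 0.000000/11.161438 = 2.094551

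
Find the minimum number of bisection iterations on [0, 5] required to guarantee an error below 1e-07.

We need (b-a)/2^n ≤ 1e-07
(5 - 0)/2^n ≤ 1e-07
5/2^n ≤ 1e-07
2^n ≥ 50000000
n ≥ log₂(50000000) = 25.58
n ≥ 26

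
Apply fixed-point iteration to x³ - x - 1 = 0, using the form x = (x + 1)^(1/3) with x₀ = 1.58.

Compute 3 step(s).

Equation: x³ - x - 1 = 0
Fixed-point form: x = (x + 1)^(1/3)
x₀ = 1.58

x_1 = g(1.580000) = 1.371534
x_2 = g(1.371534) = 1.333551
x_3 = g(1.333551) = 1.326394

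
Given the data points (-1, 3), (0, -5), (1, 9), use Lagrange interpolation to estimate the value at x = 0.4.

Lagrange interpolation formula:
P(x) = Σ yᵢ × Lᵢ(x)
where Lᵢ(x) = Π_{j≠i} (x - xⱼ)/(xᵢ - xⱼ)

L_0(0.4) = (0.4 - 0)/(-1 - 0) × (0.4 - 1)/(-1 - 1) = -0.120000
L_1(0.4) = (0.4 - (-1))/(0 - (-1)) × (0.4 - 1)/(0 - 1) = 0.840000
L_2(0.4) = (0.4 - (-1))/(1 - (-1)) × (0.4 - 0)/(1 - 0) = 0.280000

P(0.4) = 3×L_0(0.4) + (-5)×L_1(0.4) + 9×L_2(0.4)
P(0.4) = -2.040000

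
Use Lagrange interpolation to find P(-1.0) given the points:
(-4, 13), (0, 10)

Lagrange interpolation formula:
P(x) = Σ yᵢ × Lᵢ(x)
where Lᵢ(x) = Π_{j≠i} (x - xⱼ)/(xᵢ - xⱼ)

L_0(-1.0) = (-1.0 - 0)/(-4 - 0) = 0.250000
L_1(-1.0) = (-1.0 - (-4))/(0 - (-4)) = 0.750000

P(-1.0) = 13×L_0(-1.0) + 10×L_1(-1.0)
P(-1.0) = 10.750000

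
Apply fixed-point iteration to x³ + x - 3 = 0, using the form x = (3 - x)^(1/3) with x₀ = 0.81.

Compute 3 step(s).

Equation: x³ + x - 3 = 0
Fixed-point form: x = (3 - x)^(1/3)
x₀ = 0.81

x_1 = g(0.810000) = 1.298618
x_2 = g(1.298618) = 1.193807
x_3 = g(1.193807) = 1.217834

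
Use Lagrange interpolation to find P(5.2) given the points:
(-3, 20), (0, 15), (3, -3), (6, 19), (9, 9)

Lagrange interpolation formula:
P(x) = Σ yᵢ × Lᵢ(x)
where Lᵢ(x) = Π_{j≠i} (x - xⱼ)/(xᵢ - xⱼ)

L_0(5.2) = (5.2 - 0)/(-3 - 0) × (5.2 - 3)/(-3 - 3) × (5.2 - 6)/(-3 - 6) × (5.2 - 9)/(-3 - 9) = 0.017890
L_1(5.2) = (5.2 - (-3))/(0 - (-3)) × (5.2 - 3)/(0 - 3) × (5.2 - 6)/(0 - 6) × (5.2 - 9)/(0 - 9) = -0.112843
L_2(5.2) = (5.2 - (-3))/(3 - (-3)) × (5.2 - 0)/(3 - 0) × (5.2 - 6)/(3 - 6) × (5.2 - 9)/(3 - 9) = 0.400079
L_3(5.2) = (5.2 - (-3))/(6 - (-3)) × (5.2 - 0)/(6 - 0) × (5.2 - 3)/(6 - 3) × (5.2 - 9)/(6 - 9) = 0.733478
L_4(5.2) = (5.2 - (-3))/(9 - (-3)) × (5.2 - 0)/(9 - 0) × (5.2 - 3)/(9 - 3) × (5.2 - 6)/(9 - 6) = -0.038604

P(5.2) = 20×L_0(5.2) + 15×L_1(5.2) + (-3)×L_2(5.2) + 19×L_3(5.2) + 9×L_4(5.2)
P(5.2) = 11.053564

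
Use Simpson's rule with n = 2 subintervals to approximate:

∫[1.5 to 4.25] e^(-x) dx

f(x) = e^(-x)
a = 1.5, b = 4.25, n = 2
h = (b - a)/n = 1.375000

Simpson's rule: (h/3)[f(x₀) + 4f(x₁) + 2f(x₂) + ... + f(xₙ)]

x_0 = 1.5000, f(x_0) = 0.223130, coefficient = 1
x_1 = 2.8750, f(x_1) = 0.056416, coefficient = 4
x_2 = 4.2500, f(x_2) = 0.014264, coefficient = 1

I ≈ (1.375000/3) × 0.463059 = 0.212235
Exact value: 0.208866
Error: 0.003369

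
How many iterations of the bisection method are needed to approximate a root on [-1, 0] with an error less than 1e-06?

We need (b-a)/2^n ≤ 1e-06
(0 - (-1))/2^n ≤ 1e-06
1/2^n ≤ 1e-06
2^n ≥ 1000000
n ≥ log₂(1000000) = 19.93
n ≥ 20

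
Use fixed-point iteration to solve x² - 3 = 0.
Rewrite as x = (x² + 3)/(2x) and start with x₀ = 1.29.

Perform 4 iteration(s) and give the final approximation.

Equation: x² - 3 = 0
Fixed-point form: x = (x² + 3)/(2x)
x₀ = 1.29

x_1 = g(1.290000) = 1.807791
x_2 = g(1.807791) = 1.733637
x_3 = g(1.733637) = 1.732052
x_4 = g(1.732052) = 1.732051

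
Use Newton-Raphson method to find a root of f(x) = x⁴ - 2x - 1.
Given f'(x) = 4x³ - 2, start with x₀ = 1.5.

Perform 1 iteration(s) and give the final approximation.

f(x) = x⁴ - 2x - 1
f'(x) = 4x³ - 2
x₀ = 1.5

Newton-Raphson formula: x_{n+1} = x_n - f(x_n)/f'(x_n)

Iteration 1:
  f(1.500000) = 1.062500
  f'(1.500000) = 11.500000
  x_1 = 1.500000 - 1.062500/11.500000 = 1.407609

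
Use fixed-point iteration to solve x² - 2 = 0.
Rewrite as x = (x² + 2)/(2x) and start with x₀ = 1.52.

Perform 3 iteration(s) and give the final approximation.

Equation: x² - 2 = 0
Fixed-point form: x = (x² + 2)/(2x)
x₀ = 1.52

x_1 = g(1.520000) = 1.417895
x_2 = g(1.417895) = 1.414218
x_3 = g(1.414218) = 1.414214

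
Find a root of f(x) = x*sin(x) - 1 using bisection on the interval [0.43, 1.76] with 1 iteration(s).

f(x) = x*sin(x) - 1
Initial interval: [0.43, 1.76]

Iteration 1:
  c_1 = (0.430000 + 1.760000)/2 = 1.095000
  f(c_1) = f(1.095000) = -0.026624
  f(a) × f(c) ≥ 0, new interval: [1.095000, 1.760000]

After 1 iteration(s), the approximation is c_1 = 1.095000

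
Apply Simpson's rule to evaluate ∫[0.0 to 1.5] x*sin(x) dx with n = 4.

f(x) = x*sin(x)
a = 0.0, b = 1.5, n = 4
h = (b - a)/n = 0.375000

Simpson's rule: (h/3)[f(x₀) + 4f(x₁) + 2f(x₂) + ... + f(xₙ)]

x_0 = 0.0000, f(x_0) = 0.000000, coefficient = 1
x_1 = 0.3750, f(x_1) = 0.137352, coefficient = 4
x_2 = 0.7500, f(x_2) = 0.511229, coefficient = 2
x_3 = 1.1250, f(x_3) = 1.015051, coefficient = 4
x_4 = 1.5000, f(x_4) = 1.496242, coefficient = 1

I ≈ (0.375000/3) × 7.128314 = 0.891039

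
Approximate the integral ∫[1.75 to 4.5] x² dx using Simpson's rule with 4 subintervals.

f(x) = x²
a = 1.75, b = 4.5, n = 4
h = (b - a)/n = 0.687500

Simpson's rule: (h/3)[f(x₀) + 4f(x₁) + 2f(x₂) + ... + f(xₙ)]

x_0 = 1.7500, f(x_0) = 3.062500, coefficient = 1
x_1 = 2.4375, f(x_1) = 5.941406, coefficient = 4
x_2 = 3.1250, f(x_2) = 9.765625, coefficient = 2
x_3 = 3.8125, f(x_3) = 14.535156, coefficient = 4
x_4 = 4.5000, f(x_4) = 20.250000, coefficient = 1

I ≈ (0.687500/3) × 124.750000 = 28.588542
Exact value: 28.588542
Error: 0.000000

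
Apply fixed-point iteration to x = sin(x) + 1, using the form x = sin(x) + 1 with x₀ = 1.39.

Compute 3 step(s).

Equation: x = sin(x) + 1
Fixed-point form: x = sin(x) + 1
x₀ = 1.39

x_1 = g(1.390000) = 1.983701
x_2 = g(1.983701) = 1.915959
x_3 = g(1.915959) = 1.941020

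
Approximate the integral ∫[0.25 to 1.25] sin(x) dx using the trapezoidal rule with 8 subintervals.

f(x) = sin(x)
a = 0.25, b = 1.25, n = 8
h = (b - a)/n = 0.125000

Trapezoidal rule: (h/2)[f(x₀) + 2f(x₁) + 2f(x₂) + ... + f(xₙ)]

x_0 = 0.2500, f(x_0) = 0.247404, coefficient = 1
x_1 = 0.3750, f(x_1) = 0.366273, coefficient = 2
x_2 = 0.5000, f(x_2) = 0.479426, coefficient = 2
x_3 = 0.6250, f(x_3) = 0.585097, coefficient = 2
x_4 = 0.7500, f(x_4) = 0.681639, coefficient = 2
x_5 = 0.8750, f(x_5) = 0.767544, coefficient = 2
x_6 = 1.0000, f(x_6) = 0.841471, coefficient = 2
x_7 = 1.1250, f(x_7) = 0.902268, coefficient = 2
x_8 = 1.2500, f(x_8) = 0.948985, coefficient = 1

I ≈ (0.125000/2) × 10.443821 = 0.652739
Exact value: 0.653590
Error: 0.000851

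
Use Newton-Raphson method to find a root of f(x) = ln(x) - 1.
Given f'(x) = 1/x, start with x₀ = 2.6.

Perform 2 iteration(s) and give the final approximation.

f(x) = ln(x) - 1
f'(x) = 1/x
x₀ = 2.6

Newton-Raphson formula: x_{n+1} = x_n - f(x_n)/f'(x_n)

Iteration 1:
  f(2.600000) = -0.044489
  f'(2.600000) = 0.384615
  x_1 = 2.600000 - (-0.044489)/0.384615 = 2.715670
Iteration 2:
  f(2.715670) = -0.000961
  f'(2.715670) = 0.368233
  x_2 = 2.715670 - (-0.000961)/0.368233 = 2.718281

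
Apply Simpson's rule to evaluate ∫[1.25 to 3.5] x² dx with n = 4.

f(x) = x²
a = 1.25, b = 3.5, n = 4
h = (b - a)/n = 0.562500

Simpson's rule: (h/3)[f(x₀) + 4f(x₁) + 2f(x₂) + ... + f(xₙ)]

x_0 = 1.2500, f(x_0) = 1.562500, coefficient = 1
x_1 = 1.8125, f(x_1) = 3.285156, coefficient = 4
x_2 = 2.3750, f(x_2) = 5.640625, coefficient = 2
x_3 = 2.9375, f(x_3) = 8.628906, coefficient = 4
x_4 = 3.5000, f(x_4) = 12.250000, coefficient = 1

I ≈ (0.562500/3) × 72.750000 = 13.640625
Exact value: 13.640625
Error: 0.000000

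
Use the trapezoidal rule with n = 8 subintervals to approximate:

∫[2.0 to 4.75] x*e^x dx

f(x) = x*e^x
a = 2.0, b = 4.75, n = 8
h = (b - a)/n = 0.343750

Trapezoidal rule: (h/2)[f(x₀) + 2f(x₁) + 2f(x₂) + ... + f(xₙ)]

x_0 = 2.0000, f(x_0) = 14.778112, coefficient = 1
x_1 = 2.3438, f(x_1) = 24.422436, coefficient = 2
x_2 = 2.6875, f(x_2) = 39.492524, coefficient = 2
x_3 = 3.0312, f(x_3) = 62.816958, coefficient = 2
x_4 = 3.3750, f(x_4) = 98.631958, coefficient = 2
x_5 = 3.7188, f(x_5) = 153.260270, coefficient = 2
x_6 = 4.0625, f(x_6) = 236.110177, coefficient = 2
x_7 = 4.4062, f(x_7) = 361.142995, coefficient = 2
x_8 = 4.7500, f(x_8) = 549.025352, coefficient = 1

I ≈ (0.343750/2) × 2515.558101 = 432.361549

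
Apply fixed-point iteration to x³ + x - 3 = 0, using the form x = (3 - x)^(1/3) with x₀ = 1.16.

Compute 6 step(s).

Equation: x³ + x - 3 = 0
Fixed-point form: x = (3 - x)^(1/3)
x₀ = 1.16

x_1 = g(1.160000) = 1.225385
x_2 = g(1.225385) = 1.210695
x_3 = g(1.210695) = 1.214026
x_4 = g(1.214026) = 1.213272
x_5 = g(1.213272) = 1.213443
x_6 = g(1.213443) = 1.213405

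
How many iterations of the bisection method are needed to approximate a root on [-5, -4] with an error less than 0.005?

We need (b-a)/2^n ≤ 0.005
(-4 - (-5))/2^n ≤ 0.005
1/2^n ≤ 0.005
2^n ≥ 200
n ≥ log₂(200) = 7.64
n ≥ 8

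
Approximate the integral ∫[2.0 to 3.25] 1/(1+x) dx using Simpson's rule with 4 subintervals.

f(x) = 1/(1+x)
a = 2.0, b = 3.25, n = 4
h = (b - a)/n = 0.312500

Simpson's rule: (h/3)[f(x₀) + 4f(x₁) + 2f(x₂) + ... + f(xₙ)]

x_0 = 2.0000, f(x_0) = 0.333333, coefficient = 1
x_1 = 2.3125, f(x_1) = 0.301887, coefficient = 4
x_2 = 2.6250, f(x_2) = 0.275862, coefficient = 2
x_3 = 2.9375, f(x_3) = 0.253968, coefficient = 4
x_4 = 3.2500, f(x_4) = 0.235294, coefficient = 1

I ≈ (0.312500/3) × 3.343772 = 0.348310
Exact value: 0.348307
Error: 0.000003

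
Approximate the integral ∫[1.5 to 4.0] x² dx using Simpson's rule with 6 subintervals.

f(x) = x²
a = 1.5, b = 4.0, n = 6
h = (b - a)/n = 0.416667

Simpson's rule: (h/3)[f(x₀) + 4f(x₁) + 2f(x₂) + ... + f(xₙ)]

x_0 = 1.5000, f(x_0) = 2.250000, coefficient = 1
x_1 = 1.9167, f(x_1) = 3.673611, coefficient = 4
x_2 = 2.3333, f(x_2) = 5.444444, coefficient = 2
x_3 = 2.7500, f(x_3) = 7.562500, coefficient = 4
x_4 = 3.1667, f(x_4) = 10.027778, coefficient = 2
x_5 = 3.5833, f(x_5) = 12.840278, coefficient = 4
x_6 = 4.0000, f(x_6) = 16.000000, coefficient = 1

I ≈ (0.416667/3) × 145.500000 = 20.208333
Exact value: 20.208333
Error: 0.000000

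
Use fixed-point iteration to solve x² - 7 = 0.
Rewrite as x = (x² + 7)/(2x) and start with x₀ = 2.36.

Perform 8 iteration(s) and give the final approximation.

Equation: x² - 7 = 0
Fixed-point form: x = (x² + 7)/(2x)
x₀ = 2.36

x_1 = g(2.360000) = 2.663051
x_2 = g(2.663051) = 2.645808
x_3 = g(2.645808) = 2.645751
x_4 = g(2.645751) = 2.645751
x_5 = g(2.645751) = 2.645751
x_6 = g(2.645751) = 2.645751
x_7 = g(2.645751) = 2.645751
x_8 = g(2.645751) = 2.645751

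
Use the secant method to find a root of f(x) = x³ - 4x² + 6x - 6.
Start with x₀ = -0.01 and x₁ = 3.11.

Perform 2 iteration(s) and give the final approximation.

f(x) = x³ - 4x² + 6x - 6
x₀ = -0.01, x₁ = 3.11

Secant formula: x_{n+1} = x_n - f(x_n)(x_n - x_{n-1})/(f(x_n) - f(x_{n-1}))

Iteration 1:
  f(-0.010000) = -6.060401
  f(3.110000) = 4.051831
  x_2 = 3.110000 - 4.051831×(3.110000 - (-0.010000))/(4.051831 - (-6.060401))
       = 1.859859
Iteration 2:
  f(3.110000) = 4.051831
  f(1.859859) = -2.243755
  x_3 = 1.859859 - (-2.243755)×(1.859859 - 3.110000)/(-2.243755 - 4.051831)
       = 2.305411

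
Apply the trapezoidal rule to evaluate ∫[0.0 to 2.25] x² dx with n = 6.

f(x) = x²
a = 0.0, b = 2.25, n = 6
h = (b - a)/n = 0.375000

Trapezoidal rule: (h/2)[f(x₀) + 2f(x₁) + 2f(x₂) + ... + f(xₙ)]

x_0 = 0.0000, f(x_0) = 0.000000, coefficient = 1
x_1 = 0.3750, f(x_1) = 0.140625, coefficient = 2
x_2 = 0.7500, f(x_2) = 0.562500, coefficient = 2
x_3 = 1.1250, f(x_3) = 1.265625, coefficient = 2
x_4 = 1.5000, f(x_4) = 2.250000, coefficient = 2
x_5 = 1.8750, f(x_5) = 3.515625, coefficient = 2
x_6 = 2.2500, f(x_6) = 5.062500, coefficient = 1

I ≈ (0.375000/2) × 20.531250 = 3.849609
Exact value: 3.796875
Error: 0.052734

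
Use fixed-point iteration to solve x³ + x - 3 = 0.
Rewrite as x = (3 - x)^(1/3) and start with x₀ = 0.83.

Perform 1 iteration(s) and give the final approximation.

Equation: x³ + x - 3 = 0
Fixed-point form: x = (3 - x)^(1/3)
x₀ = 0.83

x_1 = g(0.830000) = 1.294653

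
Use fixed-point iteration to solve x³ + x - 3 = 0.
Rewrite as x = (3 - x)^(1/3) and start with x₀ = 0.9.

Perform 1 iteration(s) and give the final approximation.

Equation: x³ + x - 3 = 0
Fixed-point form: x = (3 - x)^(1/3)
x₀ = 0.9

x_1 = g(0.900000) = 1.280579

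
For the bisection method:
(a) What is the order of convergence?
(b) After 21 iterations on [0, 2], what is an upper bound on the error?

(a) Bisection has linear (order 1) convergence; the error is halved each step.

(b) Error bound = (b-a)/2^n = (2 - 0)/2^{21}
    = 2/2^{21}

(a) 1 (linear); (b) error ≤ 9.54e-07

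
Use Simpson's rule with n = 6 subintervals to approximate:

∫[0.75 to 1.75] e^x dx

f(x) = e^x
a = 0.75, b = 1.75, n = 6
h = (b - a)/n = 0.166667

Simpson's rule: (h/3)[f(x₀) + 4f(x₁) + 2f(x₂) + ... + f(xₙ)]

x_0 = 0.7500, f(x_0) = 2.117000, coefficient = 1
x_1 = 0.9167, f(x_1) = 2.500940, coefficient = 4
x_2 = 1.0833, f(x_2) = 2.954512, coefficient = 2
x_3 = 1.2500, f(x_3) = 3.490343, coefficient = 4
x_4 = 1.4167, f(x_4) = 4.123353, coefficient = 2
x_5 = 1.5833, f(x_5) = 4.871166, coefficient = 4
x_6 = 1.7500, f(x_6) = 5.754603, coefficient = 1

I ≈ (0.166667/3) × 65.477128 = 3.637618
Exact value: 3.637603
Error: 0.000016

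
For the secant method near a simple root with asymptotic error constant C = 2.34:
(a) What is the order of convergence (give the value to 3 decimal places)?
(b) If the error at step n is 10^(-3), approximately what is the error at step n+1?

(a) Secant method has superlinear convergence with order φ = (1+√5)/2 ≈ 1.618.
    This means |e_{n+1}| ≈ C|e_n|^1.618.

(b) With |e_n| = 10^(-3) and C = 2.34:
    |e_{n+1}| ≈ 2.34 × (10^(-3))^1.618 = 2.34 × 10^(-4.85)

(a) ≈ 1.618 (golden ratio); (b) |e_{n+1}| ≈ 3.274e-05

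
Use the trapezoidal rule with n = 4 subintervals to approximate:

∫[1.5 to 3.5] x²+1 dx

f(x) = x²+1
a = 1.5, b = 3.5, n = 4
h = (b - a)/n = 0.500000

Trapezoidal rule: (h/2)[f(x₀) + 2f(x₁) + 2f(x₂) + ... + f(xₙ)]

x_0 = 1.5000, f(x_0) = 3.250000, coefficient = 1
x_1 = 2.0000, f(x_1) = 5.000000, coefficient = 2
x_2 = 2.5000, f(x_2) = 7.250000, coefficient = 2
x_3 = 3.0000, f(x_3) = 10.000000, coefficient = 2
x_4 = 3.5000, f(x_4) = 13.250000, coefficient = 1

I ≈ (0.500000/2) × 61.000000 = 15.250000
Exact value: 15.166667
Error: 0.083333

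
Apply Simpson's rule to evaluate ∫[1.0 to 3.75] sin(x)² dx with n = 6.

f(x) = sin(x)²
a = 1.0, b = 3.75, n = 6
h = (b - a)/n = 0.458333

Simpson's rule: (h/3)[f(x₀) + 4f(x₁) + 2f(x₂) + ... + f(xₙ)]

x_0 = 1.0000, f(x_0) = 0.708073, coefficient = 1
x_1 = 1.4583, f(x_1) = 0.987405, coefficient = 4
x_2 = 1.9167, f(x_2) = 0.885068, coefficient = 2
x_3 = 2.3750, f(x_3) = 0.481199, coefficient = 4
x_4 = 2.8333, f(x_4) = 0.092052, coefficient = 2
x_5 = 3.2917, f(x_5) = 0.022354, coefficient = 4
x_6 = 3.7500, f(x_6) = 0.326682, coefficient = 1

I ≈ (0.458333/3) × 8.952828 = 1.367793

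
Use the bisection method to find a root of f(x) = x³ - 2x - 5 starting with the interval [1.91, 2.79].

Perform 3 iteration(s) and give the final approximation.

f(x) = x³ - 2x - 5
Initial interval: [1.91, 2.79]

Iteration 1:
  c_1 = (1.910000 + 2.790000)/2 = 2.350000
  f(c_1) = f(2.350000) = 3.277875
  f(a) × f(c) < 0, new interval: [1.910000, 2.350000]
Iteration 2:
  c_2 = (1.910000 + 2.350000)/2 = 2.130000
  f(c_2) = f(2.130000) = 0.403597
  f(a) × f(c) < 0, new interval: [1.910000, 2.130000]
Iteration 3:
  c_3 = (1.910000 + 2.130000)/2 = 2.020000
  f(c_3) = f(2.020000) = -0.797592
  f(a) × f(c) ≥ 0, new interval: [2.020000, 2.130000]

After 3 iteration(s), the approximation is c_3 = 2.020000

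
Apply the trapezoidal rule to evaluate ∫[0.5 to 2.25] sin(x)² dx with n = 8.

f(x) = sin(x)²
a = 0.5, b = 2.25, n = 8
h = (b - a)/n = 0.218750

Trapezoidal rule: (h/2)[f(x₀) + 2f(x₁) + 2f(x₂) + ... + f(xₙ)]

x_0 = 0.5000, f(x_0) = 0.229849, coefficient = 1
x_1 = 0.7188, f(x_1) = 0.433549, coefficient = 2
x_2 = 0.9375, f(x_2) = 0.649767, coefficient = 2
x_3 = 1.1562, f(x_3) = 0.837773, coefficient = 2
x_4 = 1.3750, f(x_4) = 0.962151, coefficient = 2
x_5 = 1.5938, f(x_5) = 0.999473, coefficient = 2
x_6 = 1.8125, f(x_6) = 0.942708, coefficient = 2
x_7 = 2.0312, f(x_7) = 0.802549, coefficient = 2
x_8 = 2.2500, f(x_8) = 0.605398, coefficient = 1

I ≈ (0.218750/2) × 12.091187 = 1.322474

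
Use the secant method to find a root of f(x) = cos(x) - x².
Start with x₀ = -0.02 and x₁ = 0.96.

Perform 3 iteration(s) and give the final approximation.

f(x) = cos(x) - x²
x₀ = -0.02, x₁ = 0.96

Secant formula: x_{n+1} = x_n - f(x_n)(x_n - x_{n-1})/(f(x_n) - f(x_{n-1}))

Iteration 1:
  f(-0.020000) = 0.999400
  f(0.960000) = -0.348080
  x_2 = 0.960000 - (-0.348080)×(0.960000 - (-0.020000))/(-0.348080 - 0.999400)
       = 0.706847
Iteration 2:
  f(0.960000) = -0.348080
  f(0.706847) = 0.260780
  x_3 = 0.706847 - 0.260780×(0.706847 - 0.960000)/(0.260780 - (-0.348080))
       = 0.815275
Iteration 3:
  f(0.706847) = 0.260780
  f(0.815275) = 0.020995
  x_4 = 0.815275 - 0.020995×(0.815275 - 0.706847)/(0.020995 - 0.260780)
       = 0.824769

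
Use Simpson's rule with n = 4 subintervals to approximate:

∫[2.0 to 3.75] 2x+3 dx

f(x) = 2x+3
a = 2.0, b = 3.75, n = 4
h = (b - a)/n = 0.437500

Simpson's rule: (h/3)[f(x₀) + 4f(x₁) + 2f(x₂) + ... + f(xₙ)]

x_0 = 2.0000, f(x_0) = 7.000000, coefficient = 1
x_1 = 2.4375, f(x_1) = 7.875000, coefficient = 4
x_2 = 2.8750, f(x_2) = 8.750000, coefficient = 2
x_3 = 3.3125, f(x_3) = 9.625000, coefficient = 4
x_4 = 3.7500, f(x_4) = 10.500000, coefficient = 1

I ≈ (0.437500/3) × 105.000000 = 15.312500
Exact value: 15.312500
Error: 0.000000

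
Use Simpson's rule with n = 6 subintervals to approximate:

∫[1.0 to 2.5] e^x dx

f(x) = e^x
a = 1.0, b = 2.5, n = 6
h = (b - a)/n = 0.250000

Simpson's rule: (h/3)[f(x₀) + 4f(x₁) + 2f(x₂) + ... + f(xₙ)]

x_0 = 1.0000, f(x_0) = 2.718282, coefficient = 1
x_1 = 1.2500, f(x_1) = 3.490343, coefficient = 4
x_2 = 1.5000, f(x_2) = 4.481689, coefficient = 2
x_3 = 1.7500, f(x_3) = 5.754603, coefficient = 4
x_4 = 2.0000, f(x_4) = 7.389056, coefficient = 2
x_5 = 2.2500, f(x_5) = 9.487736, coefficient = 4
x_6 = 2.5000, f(x_6) = 12.182494, coefficient = 1

I ≈ (0.250000/3) × 113.572992 = 9.464416
Exact value: 9.464212
Error: 0.000204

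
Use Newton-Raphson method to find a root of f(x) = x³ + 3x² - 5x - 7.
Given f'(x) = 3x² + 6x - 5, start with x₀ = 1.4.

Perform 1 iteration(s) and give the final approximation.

f(x) = x³ + 3x² - 5x - 7
f'(x) = 3x² + 6x - 5
x₀ = 1.4

Newton-Raphson formula: x_{n+1} = x_n - f(x_n)/f'(x_n)

Iteration 1:
  f(1.400000) = -5.376000
  f'(1.400000) = 9.280000
  x_1 = 1.400000 - (-5.376000)/9.280000 = 1.979310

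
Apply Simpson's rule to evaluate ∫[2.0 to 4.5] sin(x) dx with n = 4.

f(x) = sin(x)
a = 2.0, b = 4.5, n = 4
h = (b - a)/n = 0.625000

Simpson's rule: (h/3)[f(x₀) + 4f(x₁) + 2f(x₂) + ... + f(xₙ)]

x_0 = 2.0000, f(x_0) = 0.909297, coefficient = 1
x_1 = 2.6250, f(x_1) = 0.493920, coefficient = 4
x_2 = 3.2500, f(x_2) = -0.108195, coefficient = 2
x_3 = 3.8750, f(x_3) = -0.669405, coefficient = 4
x_4 = 4.5000, f(x_4) = -0.977530, coefficient = 1

I ≈ (0.625000/3) × -0.986561 = -0.205534
Exact value: -0.205351
Error: 0.000183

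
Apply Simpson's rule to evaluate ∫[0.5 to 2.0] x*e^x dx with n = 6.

f(x) = x*e^x
a = 0.5, b = 2.0, n = 6
h = (b - a)/n = 0.250000

Simpson's rule: (h/3)[f(x₀) + 4f(x₁) + 2f(x₂) + ... + f(xₙ)]

x_0 = 0.5000, f(x_0) = 0.824361, coefficient = 1
x_1 = 0.7500, f(x_1) = 1.587750, coefficient = 4
x_2 = 1.0000, f(x_2) = 2.718282, coefficient = 2
x_3 = 1.2500, f(x_3) = 4.362929, coefficient = 4
x_4 = 1.5000, f(x_4) = 6.722534, coefficient = 2
x_5 = 1.7500, f(x_5) = 10.070555, coefficient = 4
x_6 = 2.0000, f(x_6) = 14.778112, coefficient = 1

I ≈ (0.250000/3) × 98.569037 = 8.214086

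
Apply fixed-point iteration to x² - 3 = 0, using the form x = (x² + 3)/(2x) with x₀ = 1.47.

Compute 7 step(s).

Equation: x² - 3 = 0
Fixed-point form: x = (x² + 3)/(2x)
x₀ = 1.47

x_1 = g(1.470000) = 1.755408
x_2 = g(1.755408) = 1.732206
x_3 = g(1.732206) = 1.732051
x_4 = g(1.732051) = 1.732051
x_5 = g(1.732051) = 1.732051
x_6 = g(1.732051) = 1.732051
x_7 = g(1.732051) = 1.732051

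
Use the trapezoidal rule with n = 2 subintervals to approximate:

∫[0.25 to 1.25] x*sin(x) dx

f(x) = x*sin(x)
a = 0.25, b = 1.25, n = 2
h = (b - a)/n = 0.500000

Trapezoidal rule: (h/2)[f(x₀) + 2f(x₁) + 2f(x₂) + ... + f(xₙ)]

x_0 = 0.2500, f(x_0) = 0.061851, coefficient = 1
x_1 = 0.7500, f(x_1) = 0.511229, coefficient = 2
x_2 = 1.2500, f(x_2) = 1.186231, coefficient = 1

I ≈ (0.500000/2) × 2.270540 = 0.567635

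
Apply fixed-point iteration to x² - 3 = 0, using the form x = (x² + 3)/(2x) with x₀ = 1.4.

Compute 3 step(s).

Equation: x² - 3 = 0
Fixed-point form: x = (x² + 3)/(2x)
x₀ = 1.4

x_1 = g(1.400000) = 1.771429
x_2 = g(1.771429) = 1.732488
x_3 = g(1.732488) = 1.732051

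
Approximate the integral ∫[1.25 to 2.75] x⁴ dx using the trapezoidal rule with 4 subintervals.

f(x) = x⁴
a = 1.25, b = 2.75, n = 4
h = (b - a)/n = 0.375000

Trapezoidal rule: (h/2)[f(x₀) + 2f(x₁) + 2f(x₂) + ... + f(xₙ)]

x_0 = 1.2500, f(x_0) = 2.441406, coefficient = 1
x_1 = 1.6250, f(x_1) = 6.972900, coefficient = 2
x_2 = 2.0000, f(x_2) = 16.000000, coefficient = 2
x_3 = 2.3750, f(x_3) = 31.816650, coefficient = 2
x_4 = 2.7500, f(x_4) = 57.191406, coefficient = 1

I ≈ (0.375000/2) × 169.211914 = 31.727234
Exact value: 30.844922
Error: 0.882312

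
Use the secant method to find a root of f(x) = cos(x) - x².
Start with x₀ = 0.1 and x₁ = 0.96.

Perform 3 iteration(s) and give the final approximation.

f(x) = cos(x) - x²
x₀ = 0.1, x₁ = 0.96

Secant formula: x_{n+1} = x_n - f(x_n)(x_n - x_{n-1})/(f(x_n) - f(x_{n-1}))

Iteration 1:
  f(0.100000) = 0.985004
  f(0.960000) = -0.348080
  x_2 = 0.960000 - (-0.348080)×(0.960000 - 0.100000)/(-0.348080 - 0.985004)
       = 0.735446
Iteration 2:
  f(0.960000) = -0.348080
  f(0.735446) = 0.200650
  x_3 = 0.735446 - 0.200650×(0.735446 - 0.960000)/(0.200650 - (-0.348080))
       = 0.817557
Iteration 3:
  f(0.735446) = 0.200650
  f(0.817557) = 0.015605
  x_4 = 0.817557 - 0.015605×(0.817557 - 0.735446)/(0.015605 - 0.200650)
       = 0.824482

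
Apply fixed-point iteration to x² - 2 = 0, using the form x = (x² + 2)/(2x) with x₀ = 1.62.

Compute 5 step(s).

Equation: x² - 2 = 0
Fixed-point form: x = (x² + 2)/(2x)
x₀ = 1.62

x_1 = g(1.620000) = 1.427284
x_2 = g(1.427284) = 1.414273
x_3 = g(1.414273) = 1.414214
x_4 = g(1.414214) = 1.414214
x_5 = g(1.414214) = 1.414214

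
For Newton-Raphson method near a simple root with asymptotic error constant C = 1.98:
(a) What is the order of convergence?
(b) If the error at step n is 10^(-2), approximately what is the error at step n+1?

(a) Newton-Raphson has quadratic (order 2) convergence near simple roots.
    This means |e_{n+1}| ≈ C|e_n|².

(b) With |e_n| = 10^(-2) and C = 1.98:
    |e_{n+1}| ≈ 1.98 × (10^(-2))² = 1.98 × 10^(-4)

(a) 2 (quadratic); (b) |e_{n+1}| ≈ 1.980e-04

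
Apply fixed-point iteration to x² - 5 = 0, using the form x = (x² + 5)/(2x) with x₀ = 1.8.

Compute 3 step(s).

Equation: x² - 5 = 0
Fixed-point form: x = (x² + 5)/(2x)
x₀ = 1.8

x_1 = g(1.800000) = 2.288889
x_2 = g(2.288889) = 2.236677
x_3 = g(2.236677) = 2.236068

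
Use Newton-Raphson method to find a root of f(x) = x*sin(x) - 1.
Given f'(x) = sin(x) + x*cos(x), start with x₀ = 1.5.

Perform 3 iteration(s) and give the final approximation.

f(x) = x*sin(x) - 1
f'(x) = sin(x) + x*cos(x)
x₀ = 1.5

Newton-Raphson formula: x_{n+1} = x_n - f(x_n)/f'(x_n)

Iteration 1:
  f(1.500000) = 0.496242
  f'(1.500000) = 1.103601
  x_1 = 1.500000 - 0.496242/1.103601 = 1.050342
Iteration 2:
  f(1.050342) = -0.088730
  f'(1.050342) = 1.389902
  x_2 = 1.050342 - (-0.088730)/1.389902 = 1.114181
Iteration 3:
  f(1.114181) = 0.000033
  f'(1.114181) = 1.388807
  x_3 = 1.114181 - 0.000033/1.388807 = 1.114157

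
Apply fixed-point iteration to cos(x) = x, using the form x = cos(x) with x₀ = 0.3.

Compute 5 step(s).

Equation: cos(x) = x
Fixed-point form: x = cos(x)
x₀ = 0.3

x_1 = g(0.300000) = 0.955336
x_2 = g(0.955336) = 0.577334
x_3 = g(0.577334) = 0.837921
x_4 = g(0.837921) = 0.669010
x_5 = g(0.669010) = 0.784436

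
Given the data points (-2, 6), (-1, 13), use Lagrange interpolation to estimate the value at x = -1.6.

Lagrange interpolation formula:
P(x) = Σ yᵢ × Lᵢ(x)
where Lᵢ(x) = Π_{j≠i} (x - xⱼ)/(xᵢ - xⱼ)

L_0(-1.6) = (-1.6 - (-1))/(-2 - (-1)) = 0.600000
L_1(-1.6) = (-1.6 - (-2))/(-1 - (-2)) = 0.400000

P(-1.6) = 6×L_0(-1.6) + 13×L_1(-1.6)
P(-1.6) = 8.800000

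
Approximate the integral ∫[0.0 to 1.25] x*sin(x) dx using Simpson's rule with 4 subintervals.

f(x) = x*sin(x)
a = 0.0, b = 1.25, n = 4
h = (b - a)/n = 0.312500

Simpson's rule: (h/3)[f(x₀) + 4f(x₁) + 2f(x₂) + ... + f(xₙ)]

x_0 = 0.0000, f(x_0) = 0.000000, coefficient = 1
x_1 = 0.3125, f(x_1) = 0.096075, coefficient = 4
x_2 = 0.6250, f(x_2) = 0.365686, coefficient = 2
x_3 = 0.9375, f(x_3) = 0.755701, coefficient = 4
x_4 = 1.2500, f(x_4) = 1.186231, coefficient = 1

I ≈ (0.312500/3) × 5.324705 = 0.554657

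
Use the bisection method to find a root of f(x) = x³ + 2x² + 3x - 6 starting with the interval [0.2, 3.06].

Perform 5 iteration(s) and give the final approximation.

f(x) = x³ + 2x² + 3x - 6
Initial interval: [0.2, 3.06]

Iteration 1:
  c_1 = (0.200000 + 3.060000)/2 = 1.630000
  f(c_1) = f(1.630000) = 8.534547
  f(a) × f(c) < 0, new interval: [0.200000, 1.630000]
Iteration 2:
  c_2 = (0.200000 + 1.630000)/2 = 0.915000
  f(c_2) = f(0.915000) = -0.814489
  f(a) × f(c) ≥ 0, new interval: [0.915000, 1.630000]
Iteration 3:
  c_3 = (0.915000 + 1.630000)/2 = 1.272500
  f(c_3) = f(1.272500) = 3.116516
  f(a) × f(c) < 0, new interval: [0.915000, 1.272500]
Iteration 4:
  c_4 = (0.915000 + 1.272500)/2 = 1.093750
  f(c_4) = f(1.093750) = 0.982269
  f(a) × f(c) < 0, new interval: [0.915000, 1.093750]
Iteration 5:
  c_5 = (0.915000 + 1.093750)/2 = 1.004375
  f(c_5) = f(1.004375) = 0.043846
  f(a) × f(c) < 0, new interval: [0.915000, 1.004375]

After 5 iteration(s), the approximation is c_5 = 1.004375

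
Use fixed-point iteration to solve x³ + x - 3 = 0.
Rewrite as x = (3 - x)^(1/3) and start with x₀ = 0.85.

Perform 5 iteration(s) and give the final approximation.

Equation: x³ + x - 3 = 0
Fixed-point form: x = (3 - x)^(1/3)
x₀ = 0.85

x_1 = g(0.850000) = 1.290663
x_2 = g(1.290663) = 1.195664
x_3 = g(1.195664) = 1.217416
x_4 = g(1.217416) = 1.212504
x_5 = g(1.212504) = 1.213617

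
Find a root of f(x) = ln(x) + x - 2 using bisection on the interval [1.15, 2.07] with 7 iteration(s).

f(x) = ln(x) + x - 2
Initial interval: [1.15, 2.07]

Iteration 1:
  c_1 = (1.150000 + 2.070000)/2 = 1.610000
  f(c_1) = f(1.610000) = 0.086234
  f(a) × f(c) < 0, new interval: [1.150000, 1.610000]
Iteration 2:
  c_2 = (1.150000 + 1.610000)/2 = 1.380000
  f(c_2) = f(1.380000) = -0.297917
  f(a) × f(c) ≥ 0, new interval: [1.380000, 1.610000]
Iteration 3:
  c_3 = (1.380000 + 1.610000)/2 = 1.495000
  f(c_3) = f(1.495000) = -0.102874
  f(a) × f(c) ≥ 0, new interval: [1.495000, 1.610000]
Iteration 4:
  c_4 = (1.495000 + 1.610000)/2 = 1.552500
  f(c_4) = f(1.552500) = -0.007633
  f(a) × f(c) ≥ 0, new interval: [1.552500, 1.610000]
Iteration 5:
  c_5 = (1.552500 + 1.610000)/2 = 1.581250
  f(c_5) = f(1.581250) = 0.039466
  f(a) × f(c) < 0, new interval: [1.552500, 1.581250]
Iteration 6:
  c_6 = (1.552500 + 1.581250)/2 = 1.566875
  f(c_6) = f(1.566875) = 0.015958
  f(a) × f(c) < 0, new interval: [1.552500, 1.566875]
Iteration 7:
  c_7 = (1.552500 + 1.566875)/2 = 1.559687
  f(c_7) = f(1.559687) = 0.004173
  f(a) × f(c) < 0, new interval: [1.552500, 1.559687]

After 7 iteration(s), the approximation is c_7 = 1.559687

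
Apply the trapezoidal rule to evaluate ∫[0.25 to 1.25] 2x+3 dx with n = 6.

f(x) = 2x+3
a = 0.25, b = 1.25, n = 6
h = (b - a)/n = 0.166667

Trapezoidal rule: (h/2)[f(x₀) + 2f(x₁) + 2f(x₂) + ... + f(xₙ)]

x_0 = 0.2500, f(x_0) = 3.500000, coefficient = 1
x_1 = 0.4167, f(x_1) = 3.833333, coefficient = 2
x_2 = 0.5833, f(x_2) = 4.166667, coefficient = 2
x_3 = 0.7500, f(x_3) = 4.500000, coefficient = 2
x_4 = 0.9167, f(x_4) = 4.833333, coefficient = 2
x_5 = 1.0833, f(x_5) = 5.166667, coefficient = 2
x_6 = 1.2500, f(x_6) = 5.500000, coefficient = 1

I ≈ (0.166667/2) × 54.000000 = 4.500000
Exact value: 4.500000
Error: 0.000000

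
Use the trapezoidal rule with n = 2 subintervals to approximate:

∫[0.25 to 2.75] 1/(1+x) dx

f(x) = 1/(1+x)
a = 0.25, b = 2.75, n = 2
h = (b - a)/n = 1.250000

Trapezoidal rule: (h/2)[f(x₀) + 2f(x₁) + 2f(x₂) + ... + f(xₙ)]

x_0 = 0.2500, f(x_0) = 0.800000, coefficient = 1
x_1 = 1.5000, f(x_1) = 0.400000, coefficient = 2
x_2 = 2.7500, f(x_2) = 0.266667, coefficient = 1

I ≈ (1.250000/2) × 1.866667 = 1.166667
Exact value: 1.098612
Error: 0.068054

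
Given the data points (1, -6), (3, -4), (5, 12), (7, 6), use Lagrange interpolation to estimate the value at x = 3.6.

Lagrange interpolation formula:
P(x) = Σ yᵢ × Lᵢ(x)
where Lᵢ(x) = Π_{j≠i} (x - xⱼ)/(xᵢ - xⱼ)

L_0(3.6) = (3.6 - 3)/(1 - 3) × (3.6 - 5)/(1 - 5) × (3.6 - 7)/(1 - 7) = -0.059500
L_1(3.6) = (3.6 - 1)/(3 - 1) × (3.6 - 5)/(3 - 5) × (3.6 - 7)/(3 - 7) = 0.773500
L_2(3.6) = (3.6 - 1)/(5 - 1) × (3.6 - 3)/(5 - 3) × (3.6 - 7)/(5 - 7) = 0.331500
L_3(3.6) = (3.6 - 1)/(7 - 1) × (3.6 - 3)/(7 - 3) × (3.6 - 5)/(7 - 5) = -0.045500

P(3.6) = (-6)×L_0(3.6) + (-4)×L_1(3.6) + 12×L_2(3.6) + 6×L_3(3.6)
P(3.6) = 0.968000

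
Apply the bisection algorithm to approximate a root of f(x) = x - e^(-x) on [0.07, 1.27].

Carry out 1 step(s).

f(x) = x - e^(-x)
Initial interval: [0.07, 1.27]

Iteration 1:
  c_1 = (0.070000 + 1.270000)/2 = 0.670000
  f(c_1) = f(0.670000) = 0.158291
  f(a) × f(c) < 0, new interval: [0.070000, 0.670000]

After 1 iteration(s), the approximation is c_1 = 0.670000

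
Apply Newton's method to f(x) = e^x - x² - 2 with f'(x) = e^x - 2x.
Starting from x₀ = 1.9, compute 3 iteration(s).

f(x) = e^x - x² - 2
f'(x) = e^x - 2x
x₀ = 1.9

Newton-Raphson formula: x_{n+1} = x_n - f(x_n)/f'(x_n)

Iteration 1:
  f(1.900000) = 1.075894
  f'(1.900000) = 2.885894
  x_1 = 1.900000 - 1.075894/2.885894 = 1.527189
Iteration 2:
  f(1.527189) = 0.272906
  f'(1.527189) = 1.550834
  x_2 = 1.527189 - 0.272906/1.550834 = 1.351215
Iteration 3:
  f(1.351215) = 0.036333
  f'(1.351215) = 1.159684
  x_3 = 1.351215 - 0.036333/1.159684 = 1.319885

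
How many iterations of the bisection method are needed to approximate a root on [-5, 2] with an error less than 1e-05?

We need (b-a)/2^n ≤ 1e-05
(2 - (-5))/2^n ≤ 1e-05
7/2^n ≤ 1e-05
2^n ≥ 700000
n ≥ log₂(700000) = 19.42
n ≥ 20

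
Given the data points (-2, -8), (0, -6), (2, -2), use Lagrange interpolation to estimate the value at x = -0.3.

Lagrange interpolation formula:
P(x) = Σ yᵢ × Lᵢ(x)
where Lᵢ(x) = Π_{j≠i} (x - xⱼ)/(xᵢ - xⱼ)

L_0(-0.3) = (-0.3 - 0)/(-2 - 0) × (-0.3 - 2)/(-2 - 2) = 0.086250
L_1(-0.3) = (-0.3 - (-2))/(0 - (-2)) × (-0.3 - 2)/(0 - 2) = 0.977500
L_2(-0.3) = (-0.3 - (-2))/(2 - (-2)) × (-0.3 - 0)/(2 - 0) = -0.063750

P(-0.3) = (-8)×L_0(-0.3) + (-6)×L_1(-0.3) + (-2)×L_2(-0.3)
P(-0.3) = -6.427500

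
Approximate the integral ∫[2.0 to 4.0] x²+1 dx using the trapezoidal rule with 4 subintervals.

f(x) = x²+1
a = 2.0, b = 4.0, n = 4
h = (b - a)/n = 0.500000

Trapezoidal rule: (h/2)[f(x₀) + 2f(x₁) + 2f(x₂) + ... + f(xₙ)]

x_0 = 2.0000, f(x_0) = 5.000000, coefficient = 1
x_1 = 2.5000, f(x_1) = 7.250000, coefficient = 2
x_2 = 3.0000, f(x_2) = 10.000000, coefficient = 2
x_3 = 3.5000, f(x_3) = 13.250000, coefficient = 2
x_4 = 4.0000, f(x_4) = 17.000000, coefficient = 1

I ≈ (0.500000/2) × 83.000000 = 20.750000
Exact value: 20.666667
Error: 0.083333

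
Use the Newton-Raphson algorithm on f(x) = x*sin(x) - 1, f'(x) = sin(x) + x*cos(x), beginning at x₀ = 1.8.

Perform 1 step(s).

f(x) = x*sin(x) - 1
f'(x) = sin(x) + x*cos(x)
x₀ = 1.8

Newton-Raphson formula: x_{n+1} = x_n - f(x_n)/f'(x_n)

Iteration 1:
  f(1.800000) = 0.752926
  f'(1.800000) = 0.564884
  x_1 = 1.800000 - 0.752926/0.564884 = 0.467114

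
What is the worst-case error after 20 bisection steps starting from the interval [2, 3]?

Bisection error bound: |error| ≤ (b-a)/2^n
|error| ≤ (3 - 2)/2^20 = 1/2^20
|error| ≤ 0.0000009537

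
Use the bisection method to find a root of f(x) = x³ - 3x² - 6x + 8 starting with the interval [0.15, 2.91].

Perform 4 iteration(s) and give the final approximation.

f(x) = x³ - 3x² - 6x + 8
Initial interval: [0.15, 2.91]

Iteration 1:
  c_1 = (0.150000 + 2.910000)/2 = 1.530000
  f(c_1) = f(1.530000) = -4.621123
  f(a) × f(c) < 0, new interval: [0.150000, 1.530000]
Iteration 2:
  c_2 = (0.150000 + 1.530000)/2 = 0.840000
  f(c_2) = f(0.840000) = 1.435904
  f(a) × f(c) ≥ 0, new interval: [0.840000, 1.530000]
Iteration 3:
  c_3 = (0.840000 + 1.530000)/2 = 1.185000
  f(c_3) = f(1.185000) = -1.658668
  f(a) × f(c) < 0, new interval: [0.840000, 1.185000]
Iteration 4:
  c_4 = (0.840000 + 1.185000)/2 = 1.012500
  f(c_4) = f(1.012500) = -0.112498
  f(a) × f(c) < 0, new interval: [0.840000, 1.012500]

After 4 iteration(s), the approximation is c_4 = 1.012500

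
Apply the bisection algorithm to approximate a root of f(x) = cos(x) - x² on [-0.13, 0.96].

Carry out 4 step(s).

f(x) = cos(x) - x²
Initial interval: [-0.13, 0.96]

Iteration 1:
  c_1 = (-0.130000 + 0.960000)/2 = 0.415000
  f(c_1) = f(0.415000) = 0.742891
  f(a) × f(c) ≥ 0, new interval: [0.415000, 0.960000]
Iteration 2:
  c_2 = (0.415000 + 0.960000)/2 = 0.687500
  f(c_2) = f(0.687500) = 0.300179
  f(a) × f(c) ≥ 0, new interval: [0.687500, 0.960000]
Iteration 3:
  c_3 = (0.687500 + 0.960000)/2 = 0.823750
  f(c_3) = f(0.823750) = 0.000911
  f(a) × f(c) ≥ 0, new interval: [0.823750, 0.960000]
Iteration 4:
  c_4 = (0.823750 + 0.960000)/2 = 0.891875
  f(c_4) = f(0.891875) = -0.167487
  f(a) × f(c) < 0, new interval: [0.823750, 0.891875]

After 4 iteration(s), the approximation is c_4 = 0.891875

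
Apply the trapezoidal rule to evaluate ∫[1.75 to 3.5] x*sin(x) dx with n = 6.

f(x) = x*sin(x)
a = 1.75, b = 3.5, n = 6
h = (b - a)/n = 0.291667

Trapezoidal rule: (h/2)[f(x₀) + 2f(x₁) + 2f(x₂) + ... + f(xₙ)]

x_0 = 1.7500, f(x_0) = 1.721975, coefficient = 1
x_1 = 2.0417, f(x_1) = 1.819480, coefficient = 2
x_2 = 2.3333, f(x_2) = 1.687200, coefficient = 2
x_3 = 2.6250, f(x_3) = 1.296541, coefficient = 2
x_4 = 2.9167, f(x_4) = 0.650516, coefficient = 2
x_5 = 3.2083, f(x_5) = -0.213967, coefficient = 2
x_6 = 3.5000, f(x_6) = -1.227741, coefficient = 1

I ≈ (0.291667/2) × 10.973774 = 1.600342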